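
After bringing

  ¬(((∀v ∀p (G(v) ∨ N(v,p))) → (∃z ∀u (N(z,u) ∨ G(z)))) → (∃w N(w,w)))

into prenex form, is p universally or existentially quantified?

existential

Rewrite implications/biconditionals: A → B as ¬A ∨ B.
  ¬(¬(¬(∀v ∀p (G(v) ∨ N(v,p))) ∨ (∃z ∀u (N(z,u) ∨ G(z)))) ∨ (∃w N(w,w)))
Move each ¬ inward, flipping quantifiers it crosses:
  ((∃v ∃p (¬G(v) ∧ ¬N(v,p))) ∨ (∃z ∀u (N(z,u) ∨ G(z)))) ∧ (∀w ¬N(w,w))
All bound variables are already distinct, so no renaming is needed.
Extract every quantifier outward, since the variables are now distinct and don't occur free across branches:
  ∃v ∃p ∃z ∀u ∀w ((¬G(v) ∧ ¬N(v,p) ∨ N(z,u) ∨ G(z)) ∧ ¬N(w,w))
The quantifier ∀p sits under an odd number of negations (counting the antecedent side of each →), so it flips to ∃p.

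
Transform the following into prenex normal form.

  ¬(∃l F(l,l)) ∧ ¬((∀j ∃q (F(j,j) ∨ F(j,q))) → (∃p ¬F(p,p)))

Eliminate → and ↔ using ¬ and ∨.
  ¬(∃l F(l,l)) ∧ ¬(¬(∀j ∃q (F(j,j) ∨ F(j,q))) ∨ (∃p ¬F(p,p)))
Push ¬ through the quantifiers and connectives to reach negation normal form:
  (∀l ¬F(l,l)) ∧ (∀j ∃q (F(j,j) ∨ F(j,q))) ∧ (∀p F(p,p))
All bound variables are already distinct, so no renaming is needed.
Extract every quantifier outward, since the variables are now distinct and don't occur free across branches:
  ∀l ∀j ∃q ∀p (¬F(l,l) ∧ (F(j,j) ∨ F(j,q)) ∧ F(p,p))

∀l ∀j ∃q ∀p (¬F(l,l) ∧ (F(j,j) ∨ F(j,q)) ∧ F(p,p))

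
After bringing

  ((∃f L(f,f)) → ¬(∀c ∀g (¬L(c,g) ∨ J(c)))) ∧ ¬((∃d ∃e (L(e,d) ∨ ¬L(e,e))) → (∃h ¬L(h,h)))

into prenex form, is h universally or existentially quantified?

universal

Eliminate → and ↔ using ¬ and ∨.
  (¬(∃f L(f,f)) ∨ ¬(∀c ∀g (¬L(c,g) ∨ J(c)))) ∧ ¬(¬(∃d ∃e (L(e,d) ∨ ¬L(e,e))) ∨ (∃h ¬L(h,h)))
Push ¬ through the quantifiers and connectives to reach negation normal form:
  ((∀f ¬L(f,f)) ∨ (∃c ∃g (L(c,g) ∧ ¬J(c)))) ∧ (∃d ∃e (L(e,d) ∨ ¬L(e,e))) ∧ (∀h L(h,h))
All bound variables are already distinct, so no renaming is needed.
Pull the quantifiers to the front (each side's bound variable is not free in the other side):
  ∀f ∃c ∃g ∃d ∃e ∀h ((¬L(f,f) ∨ L(c,g) ∧ ¬J(c)) ∧ (L(e,d) ∨ ¬L(e,e)) ∧ L(h,h))
The quantifier ∃h sits under an odd number of negations (counting the antecedent side of each →), so it flips to ∀h.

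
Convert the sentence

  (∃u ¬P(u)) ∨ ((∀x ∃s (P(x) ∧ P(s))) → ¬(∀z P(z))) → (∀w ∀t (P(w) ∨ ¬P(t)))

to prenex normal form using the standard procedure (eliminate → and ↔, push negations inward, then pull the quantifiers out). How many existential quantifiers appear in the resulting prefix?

Rewrite implications/biconditionals: A → B as ¬A ∨ B.
  ¬((∃u ¬P(u)) ∨ ¬(∀x ∃s (P(x) ∧ P(s))) ∨ ¬(∀z P(z))) ∨ (∀w ∀t (P(w) ∨ ¬P(t)))
Push ¬ through the quantifiers and connectives to reach negation normal form:
  (∀u P(u)) ∧ (∀x ∃s (P(x) ∧ P(s))) ∧ (∀z P(z)) ∨ (∀w ∀t (P(w) ∨ ¬P(t)))
All bound variables are already distinct, so no renaming is needed.
Finally move all quantifiers to the prefix:
  ∀u ∀x ∃s ∀z ∀w ∀t (P(u) ∧ P(x) ∧ P(s) ∧ P(z) ∨ P(w) ∨ ¬P(t))
The prefix is ∀u ∀x ∃s ∀z ∀w ∀t: 5 universal, 1 existential.

1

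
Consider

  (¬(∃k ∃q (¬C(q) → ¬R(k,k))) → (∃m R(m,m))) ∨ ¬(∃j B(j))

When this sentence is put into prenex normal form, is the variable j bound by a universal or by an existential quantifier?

Rewrite implications/biconditionals: A → B as ¬A ∨ B.
  ¬¬(∃k ∃q (¬¬C(q) ∨ ¬R(k,k))) ∨ (∃m R(m,m)) ∨ ¬(∃j B(j))
Move each ¬ inward, flipping quantifiers it crosses:
  (∃k ∃q (C(q) ∨ ¬R(k,k))) ∨ (∃m R(m,m)) ∨ (∀j ¬B(j))
All bound variables are already distinct, so no renaming is needed.
Pull the quantifiers to the front (each side's bound variable is not free in the other side):
  ∃k ∃q ∃m ∀j (C(q) ∨ ¬R(k,k) ∨ R(m,m) ∨ ¬B(j))
The quantifier ∃j sits under an odd number of negations (counting the antecedent side of each →), so it flips to ∀j.

universal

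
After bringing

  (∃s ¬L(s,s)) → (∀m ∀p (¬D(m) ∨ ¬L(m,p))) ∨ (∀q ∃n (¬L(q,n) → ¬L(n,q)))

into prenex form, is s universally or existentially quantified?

universal

First replace A → B with ¬A ∨ B.
  ¬(∃s ¬L(s,s)) ∨ (∀m ∀p (¬D(m) ∨ ¬L(m,p))) ∨ (∀q ∃n (¬¬L(q,n) ∨ ¬L(n,q)))
Drive negations inward (¬∀x A ≡ ∃x ¬A, ¬∃x A ≡ ∀x ¬A, De Morgan for ∧/∨):
  (∀s L(s,s)) ∨ (∀m ∀p (¬D(m) ∨ ¬L(m,p))) ∨ (∀q ∃n (L(q,n) ∨ ¬L(n,q)))
Extract every quantifier outward, since the variables are now distinct and don't occur free across branches:
  ∀s ∀m ∀p ∀q ∃n (L(s,s) ∨ ¬D(m) ∨ ¬L(m,p) ∨ L(q,n) ∨ ¬L(n,q))
The quantifier ∃s sits under an odd number of negations (counting the antecedent side of each →), so it flips to ∀s.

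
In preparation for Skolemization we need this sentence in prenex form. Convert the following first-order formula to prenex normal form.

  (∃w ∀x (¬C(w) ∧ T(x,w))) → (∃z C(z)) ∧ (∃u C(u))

∀w ∃x ∃z ∃u (C(w) ∨ ¬T(x,w) ∨ C(z) ∧ C(u))

First replace A → B with ¬A ∨ B.
  ¬(∃w ∀x (¬C(w) ∧ T(x,w))) ∨ (∃z C(z)) ∧ (∃u C(u))
Push ¬ through the quantifiers and connectives to reach negation normal form:
  (∀w ∃x (C(w) ∨ ¬T(x,w))) ∨ (∃z C(z)) ∧ (∃u C(u))
All bound variables are already distinct, so no renaming is needed.
Finally move all quantifiers to the prefix:
  ∀w ∃x ∃z ∃u (C(w) ∨ ¬T(x,w) ∨ C(z) ∧ C(u))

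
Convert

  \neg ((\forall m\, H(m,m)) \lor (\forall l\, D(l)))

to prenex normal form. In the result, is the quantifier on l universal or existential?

existential

Drive negations inward (¬∀x A ≡ ∃x ¬A, ¬∃x A ≡ ∀x ¬A, De Morgan for ∧/∨):
  (\exists m\, \neg H(m,m)) \land (\exists l\, \neg D(l))
All bound variables are already distinct, so no renaming is needed.
Pull the quantifiers to the front (each side's bound variable is not free in the other side):
  \exists m\, \exists l\, (\neg H(m,m) \land \neg D(l))
The quantifier \forall l sits under an odd number of negations, so it flips to \exists l.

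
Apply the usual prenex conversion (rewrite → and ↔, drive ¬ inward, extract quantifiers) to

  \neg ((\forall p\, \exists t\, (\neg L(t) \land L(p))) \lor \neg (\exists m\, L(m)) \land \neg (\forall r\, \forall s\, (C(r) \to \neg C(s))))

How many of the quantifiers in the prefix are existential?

Rewrite implications/biconditionals: A → B as ¬A ∨ B.
  \neg ((\forall p\, \exists t\, (\neg L(t) \land L(p))) \lor \neg (\exists m\, L(m)) \land \neg (\forall r\, \forall s\, (\neg C(r) \lor \neg C(s))))
Move each ¬ inward, flipping quantifiers it crosses:
  (\exists p\, \forall t\, (L(t) \lor \neg L(p))) \land ((\exists m\, L(m)) \lor (\forall r\, \forall s\, (\neg C(r) \lor \neg C(s))))
Finally move all quantifiers to the prefix:
  \exists p\, \forall t\, \exists m\, \forall r\, \forall s\, ((L(t) \lor \neg L(p)) \land (L(m) \lor \neg C(r) \lor \neg C(s)))
The prefix is \exists p \forall t \exists m \forall r \forall s: 3 universal, 2 existential.

2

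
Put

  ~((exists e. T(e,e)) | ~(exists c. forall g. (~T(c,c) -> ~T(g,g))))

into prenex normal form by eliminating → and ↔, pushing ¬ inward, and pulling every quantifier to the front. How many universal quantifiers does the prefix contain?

Rewrite implications/biconditionals: A → B as ¬A ∨ B.
  ~((exists e. T(e,e)) | ~(exists c. forall g. (~~T(c,c) | ~T(g,g))))
Push ¬ through the quantifiers and connectives to reach negation normal form:
  (forall e. ~T(e,e)) & (exists c. forall g. (T(c,c) | ~T(g,g)))
All bound variables are already distinct, so no renaming is needed.
Finally move all quantifiers to the prefix:
  forall e. exists c. forall g. (~T(e,e) & (T(c,c) | ~T(g,g)))
The prefix is forall e exists c forall g: 2 universal, 1 existential.

2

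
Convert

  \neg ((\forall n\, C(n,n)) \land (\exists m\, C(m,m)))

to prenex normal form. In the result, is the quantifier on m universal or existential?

universal

Push ¬ through the quantifiers and connectives to reach negation normal form:
  (\exists n\, \neg C(n,n)) \lor (\forall m\, \neg C(m,m))
Extract every quantifier outward, since the variables are now distinct and don't occur free across branches:
  \exists n\, \forall m\, (\neg C(n,n) \lor \neg C(m,m))
The quantifier \exists m sits under an odd number of negations, so it flips to \forall m.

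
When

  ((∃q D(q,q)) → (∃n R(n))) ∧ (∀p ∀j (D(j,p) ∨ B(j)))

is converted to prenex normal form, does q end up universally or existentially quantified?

Rewrite implications/biconditionals: A → B as ¬A ∨ B.
  (¬(∃q D(q,q)) ∨ (∃n R(n))) ∧ (∀p ∀j (D(j,p) ∨ B(j)))
Push ¬ through the quantifiers and connectives to reach negation normal form:
  ((∀q ¬D(q,q)) ∨ (∃n R(n))) ∧ (∀p ∀j (D(j,p) ∨ B(j)))
Finally move all quantifiers to the prefix:
  ∀q ∃n ∀p ∀j ((¬D(q,q) ∨ R(n)) ∧ (D(j,p) ∨ B(j)))
The quantifier ∃q sits under an odd number of negations (counting the antecedent side of each →), so it flips to ∀q.

universal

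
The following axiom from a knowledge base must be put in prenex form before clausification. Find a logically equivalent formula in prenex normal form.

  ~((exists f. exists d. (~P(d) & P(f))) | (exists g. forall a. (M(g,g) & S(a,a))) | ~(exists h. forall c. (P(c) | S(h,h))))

forall f. forall d. forall g. exists a. exists h. forall c. ((P(d) | ~P(f)) & (~M(g,g) | ~S(a,a)) & (P(c) | S(h,h)))

Push ¬ through the quantifiers and connectives to reach negation normal form:
  (forall f. forall d. (P(d) | ~P(f))) & (forall g. exists a. (~M(g,g) | ~S(a,a))) & (exists h. forall c. (P(c) | S(h,h)))
Extract every quantifier outward, since the variables are now distinct and don't occur free across branches:
  forall f. forall d. forall g. exists a. exists h. forall c. ((P(d) | ~P(f)) & (~M(g,g) | ~S(a,a)) & (P(c) | S(h,h)))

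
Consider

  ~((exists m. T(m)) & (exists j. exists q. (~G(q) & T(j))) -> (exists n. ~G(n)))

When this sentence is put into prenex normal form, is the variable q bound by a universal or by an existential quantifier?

existential

Rewrite implications/biconditionals: A → B as ¬A ∨ B.
  ~(~((exists m. T(m)) & (exists j. exists q. (~G(q) & T(j)))) | (exists n. ~G(n)))
Move each ¬ inward, flipping quantifiers it crosses:
  (exists m. T(m)) & (exists j. exists q. (~G(q) & T(j))) & (forall n. G(n))
All bound variables are already distinct, so no renaming is needed.
Pull the quantifiers to the front (each side's bound variable is not free in the other side):
  exists m. exists j. exists q. forall n. (T(m) & ~G(q) & T(j) & G(n))
The quantifier exists q sits under an even number of negations (counting the antecedent side of each →), so it remains existential.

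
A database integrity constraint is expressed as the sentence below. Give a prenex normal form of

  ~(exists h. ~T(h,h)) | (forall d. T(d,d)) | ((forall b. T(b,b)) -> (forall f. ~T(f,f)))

forall h. forall d. exists b. forall f. (T(h,h) | T(d,d) | ~T(b,b) | ~T(f,f))

Rewrite implications/biconditionals: A → B as ¬A ∨ B.
  ~(exists h. ~T(h,h)) | (forall d. T(d,d)) | ~(forall b. T(b,b)) | (forall f. ~T(f,f))
Drive negations inward (¬∀x A ≡ ∃x ¬A, ¬∃x A ≡ ∀x ¬A, De Morgan for ∧/∨):
  (forall h. T(h,h)) | (forall d. T(d,d)) | (exists b. ~T(b,b)) | (forall f. ~T(f,f))
Pull the quantifiers to the front (each side's bound variable is not free in the other side):
  forall h. forall d. exists b. forall f. (T(h,h) | T(d,d) | ~T(b,b) | ~T(f,f))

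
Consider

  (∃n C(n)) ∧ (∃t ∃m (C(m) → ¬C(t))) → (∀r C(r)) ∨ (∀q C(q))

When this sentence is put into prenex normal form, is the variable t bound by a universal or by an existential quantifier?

First replace A → B with ¬A ∨ B.
  ¬((∃n C(n)) ∧ (∃t ∃m (¬C(m) ∨ ¬C(t)))) ∨ (∀r C(r)) ∨ (∀q C(q))
Drive negations inward (¬∀x A ≡ ∃x ¬A, ¬∃x A ≡ ∀x ¬A, De Morgan for ∧/∨):
  (∀n ¬C(n)) ∨ (∀t ∀m (C(m) ∧ C(t))) ∨ (∀r C(r)) ∨ (∀q C(q))
All bound variables are already distinct, so no renaming is needed.
Finally move all quantifiers to the prefix:
  ∀n ∀t ∀m ∀r ∀q (¬C(n) ∨ C(m) ∧ C(t) ∨ C(r) ∨ C(q))
The quantifier ∃t sits under an odd number of negations (counting the antecedent side of each →), so it flips to ∀t.

universal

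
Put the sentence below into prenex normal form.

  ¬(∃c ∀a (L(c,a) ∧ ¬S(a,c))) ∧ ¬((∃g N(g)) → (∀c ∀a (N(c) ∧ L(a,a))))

First replace A → B with ¬A ∨ B.
  ¬(∃c ∀a (L(c,a) ∧ ¬S(a,c))) ∧ ¬(¬(∃g N(g)) ∨ (∀c ∀a (N(c) ∧ L(a,a))))
Move each ¬ inward, flipping quantifiers it crosses:
  (∀c ∃a (¬L(c,a) ∨ S(a,c))) ∧ (∃g N(g)) ∧ (∃c ∃a (¬N(c) ∨ ¬L(a,a)))
Standardize variables apart so no two quantifiers bind the same name: c↦q, a↦v1.
  (∀c ∃a (¬L(c,a) ∨ S(a,c))) ∧ (∃g N(g)) ∧ (∃q ∃v1 (¬N(q) ∨ ¬L(v1,v1)))
Finally move all quantifiers to the prefix:
  ∀c ∃a ∃g ∃q ∃v1 ((¬L(c,a) ∨ S(a,c)) ∧ N(g) ∧ (¬N(q) ∨ ¬L(v1,v1)))

∀c ∃a ∃g ∃q ∃v1 ((¬L(c,a) ∨ S(a,c)) ∧ N(g) ∧ (¬N(q) ∨ ¬L(v1,v1)))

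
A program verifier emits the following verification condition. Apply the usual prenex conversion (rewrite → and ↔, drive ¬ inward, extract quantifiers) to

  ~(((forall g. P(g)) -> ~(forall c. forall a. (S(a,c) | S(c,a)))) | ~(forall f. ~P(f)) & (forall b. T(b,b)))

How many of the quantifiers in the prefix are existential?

First replace A → B with ¬A ∨ B.
  ~(~(forall g. P(g)) | ~(forall c. forall a. (S(a,c) | S(c,a))) | ~(forall f. ~P(f)) & (forall b. T(b,b)))
Push ¬ through the quantifiers and connectives to reach negation normal form:
  (forall g. P(g)) & (forall c. forall a. (S(a,c) | S(c,a))) & ((forall f. ~P(f)) | (exists b. ~T(b,b)))
Extract every quantifier outward, since the variables are now distinct and don't occur free across branches:
  forall g. forall c. forall a. forall f. exists b. (P(g) & (S(a,c) | S(c,a)) & (~P(f) | ~T(b,b)))
The prefix is forall g forall c forall a forall f exists b: 4 universal, 1 existential.

1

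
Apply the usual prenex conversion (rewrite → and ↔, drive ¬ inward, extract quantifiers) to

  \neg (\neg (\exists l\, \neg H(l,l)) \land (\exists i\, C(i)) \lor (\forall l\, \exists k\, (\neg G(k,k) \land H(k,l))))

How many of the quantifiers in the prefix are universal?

2

Move each ¬ inward, flipping quantifiers it crosses:
  ((\exists l\, \neg H(l,l)) \lor (\forall i\, \neg C(i))) \land (\exists l\, \forall k\, (G(k,k) \lor \neg H(k,l)))
Standardize variables apart so no two quantifiers bind the same name: l↦w.
  ((\exists l\, \neg H(l,l)) \lor (\forall i\, \neg C(i))) \land (\exists w\, \forall k\, (G(k,k) \lor \neg H(k,w)))
Finally move all quantifiers to the prefix:
  \exists l\, \forall i\, \exists w\, \forall k\, ((\neg H(l,l) \lor \neg C(i)) \land (G(k,k) \lor \neg H(k,w)))
The prefix is \exists l \forall i \exists w \forall k: 2 universal, 2 existential.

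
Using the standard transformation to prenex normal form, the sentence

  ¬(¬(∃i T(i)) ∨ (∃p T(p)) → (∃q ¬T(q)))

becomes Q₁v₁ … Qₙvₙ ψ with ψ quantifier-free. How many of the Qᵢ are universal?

2

Eliminate → and ↔ using ¬ and ∨.
  ¬(¬(¬(∃i T(i)) ∨ (∃p T(p))) ∨ (∃q ¬T(q)))
Push ¬ through the quantifiers and connectives to reach negation normal form:
  ((∀i ¬T(i)) ∨ (∃p T(p))) ∧ (∀q T(q))
All bound variables are already distinct, so no renaming is needed.
Pull the quantifiers to the front (each side's bound variable is not free in the other side):
  ∀i ∃p ∀q ((¬T(i) ∨ T(p)) ∧ T(q))
The prefix is ∀i ∃p ∀q: 2 universal, 1 existential.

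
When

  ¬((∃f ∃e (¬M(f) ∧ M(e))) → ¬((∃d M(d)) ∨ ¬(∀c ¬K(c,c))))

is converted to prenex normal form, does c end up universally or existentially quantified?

existential

Eliminate → and ↔ using ¬ and ∨.
  ¬(¬(∃f ∃e (¬M(f) ∧ M(e))) ∨ ¬((∃d M(d)) ∨ ¬(∀c ¬K(c,c))))
Move each ¬ inward, flipping quantifiers it crosses:
  (∃f ∃e (¬M(f) ∧ M(e))) ∧ ((∃d M(d)) ∨ (∃c K(c,c)))
Extract every quantifier outward, since the variables are now distinct and don't occur free across branches:
  ∃f ∃e ∃d ∃c (¬M(f) ∧ M(e) ∧ (M(d) ∨ K(c,c)))
The quantifier ∀c sits under an odd number of negations (counting the antecedent side of each →), so it flips to ∃c.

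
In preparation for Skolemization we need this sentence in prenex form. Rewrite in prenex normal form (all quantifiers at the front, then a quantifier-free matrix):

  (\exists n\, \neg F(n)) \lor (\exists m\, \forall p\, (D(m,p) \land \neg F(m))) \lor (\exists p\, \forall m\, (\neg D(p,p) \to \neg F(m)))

\exists n\, \exists m\, \forall p\, \exists w1\, \forall r\, (\neg F(n) \lor D(m,p) \land \neg F(m) \lor D(w1,w1) \lor \neg F(r))

Rewrite implications/biconditionals: A → B as ¬A ∨ B.
  (\exists n\, \neg F(n)) \lor (\exists m\, \forall p\, (D(m,p) \land \neg F(m))) \lor (\exists p\, \forall m\, (\neg \neg D(p,p) \lor \neg F(m)))
Drive negations inward (¬∀x A ≡ ∃x ¬A, ¬∃x A ≡ ∀x ¬A, De Morgan for ∧/∨):
  (\exists n\, \neg F(n)) \lor (\exists m\, \forall p\, (D(m,p) \land \neg F(m))) \lor (\exists p\, \forall m\, (D(p,p) \lor \neg F(m)))
Give each quantifier a distinct variable: p↦w1, m↦r.
  (\exists n\, \neg F(n)) \lor (\exists m\, \forall p\, (D(m,p) \land \neg F(m))) \lor (\exists w1\, \forall r\, (D(w1,w1) \lor \neg F(r)))
Finally move all quantifiers to the prefix:
  \exists n\, \exists m\, \forall p\, \exists w1\, \forall r\, (\neg F(n) \lor D(m,p) \land \neg F(m) \lor D(w1,w1) \lor \neg F(r))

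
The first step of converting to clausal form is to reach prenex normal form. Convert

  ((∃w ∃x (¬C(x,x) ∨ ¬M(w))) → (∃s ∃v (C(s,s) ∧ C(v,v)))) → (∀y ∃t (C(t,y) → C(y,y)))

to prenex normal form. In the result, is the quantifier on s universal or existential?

universal

Rewrite implications/biconditionals: A → B as ¬A ∨ B.
  ¬(¬(∃w ∃x (¬C(x,x) ∨ ¬M(w))) ∨ (∃s ∃v (C(s,s) ∧ C(v,v)))) ∨ (∀y ∃t (¬C(t,y) ∨ C(y,y)))
Push ¬ through the quantifiers and connectives to reach negation normal form:
  (∃w ∃x (¬C(x,x) ∨ ¬M(w))) ∧ (∀s ∀v (¬C(s,s) ∨ ¬C(v,v))) ∨ (∀y ∃t (¬C(t,y) ∨ C(y,y)))
All bound variables are already distinct, so no renaming is needed.
Finally move all quantifiers to the prefix:
  ∃w ∃x ∀s ∀v ∀y ∃t ((¬C(x,x) ∨ ¬M(w)) ∧ (¬C(s,s) ∨ ¬C(v,v)) ∨ ¬C(t,y) ∨ C(y,y))
The quantifier ∃s sits under an odd number of negations (counting the antecedent side of each →), so it flips to ∀s.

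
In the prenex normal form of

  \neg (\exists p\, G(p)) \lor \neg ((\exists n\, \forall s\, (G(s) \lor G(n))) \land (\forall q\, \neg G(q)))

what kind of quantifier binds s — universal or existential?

existential

Move each ¬ inward, flipping quantifiers it crosses:
  (\forall p\, \neg G(p)) \lor (\forall n\, \exists s\, (\neg G(s) \land \neg G(n))) \lor (\exists q\, G(q))
Finally move all quantifiers to the prefix:
  \forall p\, \forall n\, \exists s\, \exists q\, (\neg G(p) \lor \neg G(s) \land \neg G(n) \lor G(q))
The quantifier \forall s sits under an odd number of negations, so it flips to \exists s.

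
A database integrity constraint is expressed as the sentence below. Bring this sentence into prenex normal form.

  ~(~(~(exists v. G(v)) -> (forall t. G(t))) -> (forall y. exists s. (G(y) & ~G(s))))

forall v. exists t. exists y. forall s. (~G(v) & ~G(t) & (~G(y) | G(s)))

Eliminate → and ↔ using ¬ and ∨.
  ~(~~(~~(exists v. G(v)) | (forall t. G(t))) | (forall y. exists s. (G(y) & ~G(s))))
Push ¬ through the quantifiers and connectives to reach negation normal form:
  (forall v. ~G(v)) & (exists t. ~G(t)) & (exists y. forall s. (~G(y) | G(s)))
Finally move all quantifiers to the prefix:
  forall v. exists t. exists y. forall s. (~G(v) & ~G(t) & (~G(y) | G(s)))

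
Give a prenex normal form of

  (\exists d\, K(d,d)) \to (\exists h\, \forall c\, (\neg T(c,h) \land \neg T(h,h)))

\forall d\, \exists h\, \forall c\, (\neg K(d,d) \lor \neg T(c,h) \land \neg T(h,h))

Eliminate → and ↔ using ¬ and ∨.
  \neg (\exists d\, K(d,d)) \lor (\exists h\, \forall c\, (\neg T(c,h) \land \neg T(h,h)))
Drive negations inward (¬∀x A ≡ ∃x ¬A, ¬∃x A ≡ ∀x ¬A, De Morgan for ∧/∨):
  (\forall d\, \neg K(d,d)) \lor (\exists h\, \forall c\, (\neg T(c,h) \land \neg T(h,h)))
All bound variables are already distinct, so no renaming is needed.
Extract every quantifier outward, since the variables are now distinct and don't occur free across branches:
  \forall d\, \exists h\, \forall c\, (\neg K(d,d) \lor \neg T(c,h) \land \neg T(h,h))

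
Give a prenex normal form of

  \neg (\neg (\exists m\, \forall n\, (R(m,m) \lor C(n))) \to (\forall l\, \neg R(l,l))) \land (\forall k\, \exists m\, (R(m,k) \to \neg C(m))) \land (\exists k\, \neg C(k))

\forall m\, \exists n\, \exists l\, \forall k\, \exists x\, \exists y\, (\neg R(m,m) \land \neg C(n) \land R(l,l) \land (\neg R(x,k) \lor \neg C(x)) \land \neg C(y))

Eliminate → and ↔ using ¬ and ∨.
  \neg (\neg \neg (\exists m\, \forall n\, (R(m,m) \lor C(n))) \lor (\forall l\, \neg R(l,l))) \land (\forall k\, \exists m\, (\neg R(m,k) \lor \neg C(m))) \land (\exists k\, \neg C(k))
Drive negations inward (¬∀x A ≡ ∃x ¬A, ¬∃x A ≡ ∀x ¬A, De Morgan for ∧/∨):
  (\forall m\, \exists n\, (\neg R(m,m) \land \neg C(n))) \land (\exists l\, R(l,l)) \land (\forall k\, \exists m\, (\neg R(m,k) \lor \neg C(m))) \land (\exists k\, \neg C(k))
Standardize variables apart so no two quantifiers bind the same name: m↦x, k↦y.
  (\forall m\, \exists n\, (\neg R(m,m) \land \neg C(n))) \land (\exists l\, R(l,l)) \land (\forall k\, \exists x\, (\neg R(x,k) \lor \neg C(x))) \land (\exists y\, \neg C(y))
Extract every quantifier outward, since the variables are now distinct and don't occur free across branches:
  \forall m\, \exists n\, \exists l\, \forall k\, \exists x\, \exists y\, (\neg R(m,m) \land \neg C(n) \land R(l,l) \land (\neg R(x,k) \lor \neg C(x)) \land \neg C(y))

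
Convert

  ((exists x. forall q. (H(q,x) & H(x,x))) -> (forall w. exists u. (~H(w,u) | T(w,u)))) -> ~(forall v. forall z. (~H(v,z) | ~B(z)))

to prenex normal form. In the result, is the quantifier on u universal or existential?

Eliminate → and ↔ using ¬ and ∨.
  ~(~(exists x. forall q. (H(q,x) & H(x,x))) | (forall w. exists u. (~H(w,u) | T(w,u)))) | ~(forall v. forall z. (~H(v,z) | ~B(z)))
Drive negations inward (¬∀x A ≡ ∃x ¬A, ¬∃x A ≡ ∀x ¬A, De Morgan for ∧/∨):
  (exists x. forall q. (H(q,x) & H(x,x))) & (exists w. forall u. (H(w,u) & ~T(w,u))) | (exists v. exists z. (H(v,z) & B(z)))
All bound variables are already distinct, so no renaming is needed.
Pull the quantifiers to the front (each side's bound variable is not free in the other side):
  exists x. forall q. exists w. forall u. exists v. exists z. (H(q,x) & H(x,x) & H(w,u) & ~T(w,u) | H(v,z) & B(z))
The quantifier exists u sits under an odd number of negations (counting the antecedent side of each →), so it flips to forall u.

universal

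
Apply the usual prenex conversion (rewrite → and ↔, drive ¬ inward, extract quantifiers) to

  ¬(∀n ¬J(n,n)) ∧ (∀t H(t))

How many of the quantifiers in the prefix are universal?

Move each ¬ inward, flipping quantifiers it crosses:
  (∃n J(n,n)) ∧ (∀t H(t))
Extract every quantifier outward, since the variables are now distinct and don't occur free across branches:
  ∃n ∀t (J(n,n) ∧ H(t))
The prefix is ∃n ∀t: 1 universal, 1 existential.

1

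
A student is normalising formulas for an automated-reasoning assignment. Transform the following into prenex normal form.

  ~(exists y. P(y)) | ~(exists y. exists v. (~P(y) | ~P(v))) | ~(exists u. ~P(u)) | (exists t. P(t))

Move each ¬ inward, flipping quantifiers it crosses:
  (forall y. ~P(y)) | (forall y. forall v. (P(y) & P(v))) | (forall u. P(u)) | (exists t. P(t))
Give each quantifier a distinct variable: y↦w.
  (forall y. ~P(y)) | (forall w. forall v. (P(w) & P(v))) | (forall u. P(u)) | (exists t. P(t))
Pull the quantifiers to the front (each side's bound variable is not free in the other side):
  forall y. forall w. forall v. forall u. exists t. (~P(y) | P(w) & P(v) | P(u) | P(t))

forall y. forall w. forall v. forall u. exists t. (~P(y) | P(w) & P(v) | P(u) | P(t))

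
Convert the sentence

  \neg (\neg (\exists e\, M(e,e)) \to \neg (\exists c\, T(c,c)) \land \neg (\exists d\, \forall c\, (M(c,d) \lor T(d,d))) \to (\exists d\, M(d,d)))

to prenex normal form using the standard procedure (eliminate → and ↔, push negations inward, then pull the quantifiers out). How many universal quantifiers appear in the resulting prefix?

First replace A → B with ¬A ∨ B.
  \neg (\neg \neg (\exists e\, M(e,e)) \lor \neg (\neg (\exists c\, T(c,c)) \land \neg (\exists d\, \forall c\, (M(c,d) \lor T(d,d)))) \lor (\exists d\, M(d,d)))
Drive negations inward (¬∀x A ≡ ∃x ¬A, ¬∃x A ≡ ∀x ¬A, De Morgan for ∧/∨):
  (\forall e\, \neg M(e,e)) \land (\forall c\, \neg T(c,c)) \land (\forall d\, \exists c\, (\neg M(c,d) \land \neg T(d,d))) \land (\forall d\, \neg M(d,d))
Standardize variables apart so no two quantifiers bind the same name: c↦u, d↦z1.
  (\forall e\, \neg M(e,e)) \land (\forall c\, \neg T(c,c)) \land (\forall d\, \exists u\, (\neg M(u,d) \land \neg T(d,d))) \land (\forall z1\, \neg M(z1,z1))
Finally move all quantifiers to the prefix:
  \forall e\, \forall c\, \forall d\, \exists u\, \forall z1\, (\neg M(e,e) \land \neg T(c,c) \land \neg M(u,d) \land \neg T(d,d) \land \neg M(z1,z1))
The prefix is \forall e \forall c \forall d \exists u \forall z1: 4 universal, 1 existential.

4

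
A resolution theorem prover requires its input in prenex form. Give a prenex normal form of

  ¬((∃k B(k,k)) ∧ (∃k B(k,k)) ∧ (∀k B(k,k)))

Push ¬ through the quantifiers and connectives to reach negation normal form:
  (∀k ¬B(k,k)) ∨ (∀k ¬B(k,k)) ∨ (∃k ¬B(k,k))
Give each quantifier a distinct variable: k↦z, k↦p.
  (∀k ¬B(k,k)) ∨ (∀z ¬B(z,z)) ∨ (∃p ¬B(p,p))
Extract every quantifier outward, since the variables are now distinct and don't occur free across branches:
  ∀k ∀z ∃p (¬B(k,k) ∨ ¬B(z,z) ∨ ¬B(p,p))

∀k ∀z ∃p (¬B(k,k) ∨ ¬B(z,z) ∨ ¬B(p,p))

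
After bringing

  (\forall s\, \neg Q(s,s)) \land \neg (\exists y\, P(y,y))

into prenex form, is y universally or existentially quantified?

Move each ¬ inward, flipping quantifiers it crosses:
  (\forall s\, \neg Q(s,s)) \land (\forall y\, \neg P(y,y))
Extract every quantifier outward, since the variables are now distinct and don't occur free across branches:
  \forall s\, \forall y\, (\neg Q(s,s) \land \neg P(y,y))
The quantifier \exists y sits under an odd number of negations, so it flips to \forall y.

universal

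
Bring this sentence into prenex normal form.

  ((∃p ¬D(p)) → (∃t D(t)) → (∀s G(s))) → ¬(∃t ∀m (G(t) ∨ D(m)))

Eliminate → and ↔ using ¬ and ∨.
  ¬(¬(∃p ¬D(p)) ∨ ¬(∃t D(t)) ∨ (∀s G(s))) ∨ ¬(∃t ∀m (G(t) ∨ D(m)))
Push ¬ through the quantifiers and connectives to reach negation normal form:
  (∃p ¬D(p)) ∧ (∃t D(t)) ∧ (∃s ¬G(s)) ∨ (∀t ∃m (¬G(t) ∧ ¬D(m)))
Rename bound variables to avoid capture: t↦r.
  (∃p ¬D(p)) ∧ (∃t D(t)) ∧ (∃s ¬G(s)) ∨ (∀r ∃m (¬G(r) ∧ ¬D(m)))
Finally move all quantifiers to the prefix:
  ∃p ∃t ∃s ∀r ∃m (¬D(p) ∧ D(t) ∧ ¬G(s) ∨ ¬G(r) ∧ ¬D(m))

∃p ∃t ∃s ∀r ∃m (¬D(p) ∧ D(t) ∧ ¬G(s) ∨ ¬G(r) ∧ ¬D(m))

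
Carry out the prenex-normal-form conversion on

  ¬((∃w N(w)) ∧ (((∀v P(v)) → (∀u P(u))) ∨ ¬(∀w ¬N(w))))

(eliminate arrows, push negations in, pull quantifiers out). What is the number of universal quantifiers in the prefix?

3

First replace A → B with ¬A ∨ B.
  ¬((∃w N(w)) ∧ (¬(∀v P(v)) ∨ (∀u P(u)) ∨ ¬(∀w ¬N(w))))
Push ¬ through the quantifiers and connectives to reach negation normal form:
  (∀w ¬N(w)) ∨ (∀v P(v)) ∧ (∃u ¬P(u)) ∧ (∀w ¬N(w))
Rename bound variables to avoid capture: w↦b.
  (∀w ¬N(w)) ∨ (∀v P(v)) ∧ (∃u ¬P(u)) ∧ (∀b ¬N(b))
Pull the quantifiers to the front (each side's bound variable is not free in the other side):
  ∀w ∀v ∃u ∀b (¬N(w) ∨ P(v) ∧ ¬P(u) ∧ ¬N(b))
The prefix is ∀w ∀v ∃u ∀b: 3 universal, 1 existential.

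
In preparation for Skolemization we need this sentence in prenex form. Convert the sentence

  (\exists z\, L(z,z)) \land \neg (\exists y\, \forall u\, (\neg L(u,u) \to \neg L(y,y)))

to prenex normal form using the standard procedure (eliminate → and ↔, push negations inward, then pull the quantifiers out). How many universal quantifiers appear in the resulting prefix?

First replace A → B with ¬A ∨ B.
  (\exists z\, L(z,z)) \land \neg (\exists y\, \forall u\, (\neg \neg L(u,u) \lor \neg L(y,y)))
Move each ¬ inward, flipping quantifiers it crosses:
  (\exists z\, L(z,z)) \land (\forall y\, \exists u\, (\neg L(u,u) \land L(y,y)))
Extract every quantifier outward, since the variables are now distinct and don't occur free across branches:
  \exists z\, \forall y\, \exists u\, (L(z,z) \land \neg L(u,u) \land L(y,y))
The prefix is \exists z \forall y \exists u: 1 universal, 2 existential.

1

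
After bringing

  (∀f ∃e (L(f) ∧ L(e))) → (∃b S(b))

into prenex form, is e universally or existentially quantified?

Eliminate → and ↔ using ¬ and ∨.
  ¬(∀f ∃e (L(f) ∧ L(e))) ∨ (∃b S(b))
Move each ¬ inward, flipping quantifiers it crosses:
  (∃f ∀e (¬L(f) ∨ ¬L(e))) ∨ (∃b S(b))
Extract every quantifier outward, since the variables are now distinct and don't occur free across branches:
  ∃f ∀e ∃b (¬L(f) ∨ ¬L(e) ∨ S(b))
The quantifier ∃e sits under an odd number of negations (counting the antecedent side of each →), so it flips to ∀e.

universal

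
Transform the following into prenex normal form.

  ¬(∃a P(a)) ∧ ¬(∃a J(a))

∀a ∀s (¬P(a) ∧ ¬J(s))

Push ¬ through the quantifiers and connectives to reach negation normal form:
  (∀a ¬P(a)) ∧ (∀a ¬J(a))
Give each quantifier a distinct variable: a↦s.
  (∀a ¬P(a)) ∧ (∀s ¬J(s))
Pull the quantifiers to the front (each side's bound variable is not free in the other side):
  ∀a ∀s (¬P(a) ∧ ¬J(s))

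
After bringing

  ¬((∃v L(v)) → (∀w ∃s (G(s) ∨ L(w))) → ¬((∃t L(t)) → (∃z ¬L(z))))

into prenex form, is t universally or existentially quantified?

universal

Eliminate → and ↔ using ¬ and ∨.
  ¬(¬(∃v L(v)) ∨ ¬(∀w ∃s (G(s) ∨ L(w))) ∨ ¬(¬(∃t L(t)) ∨ (∃z ¬L(z))))
Move each ¬ inward, flipping quantifiers it crosses:
  (∃v L(v)) ∧ (∀w ∃s (G(s) ∨ L(w))) ∧ ((∀t ¬L(t)) ∨ (∃z ¬L(z)))
Extract every quantifier outward, since the variables are now distinct and don't occur free across branches:
  ∃v ∀w ∃s ∀t ∃z (L(v) ∧ (G(s) ∨ L(w)) ∧ (¬L(t) ∨ ¬L(z)))
The quantifier ∃t sits under an odd number of negations (counting the antecedent side of each →), so it flips to ∀t.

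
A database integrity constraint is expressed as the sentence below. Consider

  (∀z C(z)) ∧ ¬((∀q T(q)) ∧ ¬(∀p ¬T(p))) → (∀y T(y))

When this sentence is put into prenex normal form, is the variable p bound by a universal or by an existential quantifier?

existential

Eliminate → and ↔ using ¬ and ∨.
  ¬((∀z C(z)) ∧ ¬((∀q T(q)) ∧ ¬(∀p ¬T(p)))) ∨ (∀y T(y))
Move each ¬ inward, flipping quantifiers it crosses:
  (∃z ¬C(z)) ∨ (∀q T(q)) ∧ (∃p T(p)) ∨ (∀y T(y))
Pull the quantifiers to the front (each side's bound variable is not free in the other side):
  ∃z ∀q ∃p ∀y (¬C(z) ∨ T(q) ∧ T(p) ∨ T(y))
The quantifier ∀p sits under an odd number of negations (counting the antecedent side of each →), so it flips to ∃p.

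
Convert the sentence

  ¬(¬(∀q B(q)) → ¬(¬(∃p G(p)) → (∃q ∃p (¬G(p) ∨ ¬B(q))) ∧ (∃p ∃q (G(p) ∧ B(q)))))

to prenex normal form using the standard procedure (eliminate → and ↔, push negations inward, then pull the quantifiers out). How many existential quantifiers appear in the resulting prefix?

Rewrite implications/biconditionals: A → B as ¬A ∨ B.
  ¬(¬¬(∀q B(q)) ∨ ¬(¬¬(∃p G(p)) ∨ (∃q ∃p (¬G(p) ∨ ¬B(q))) ∧ (∃p ∃q (G(p) ∧ B(q)))))
Move each ¬ inward, flipping quantifiers it crosses:
  (∃q ¬B(q)) ∧ ((∃p G(p)) ∨ (∃q ∃p (¬G(p) ∨ ¬B(q))) ∧ (∃p ∃q (G(p) ∧ B(q))))
Standardize variables apart so no two quantifiers bind the same name: q↦y1, p↦r, p↦b, q↦w.
  (∃q ¬B(q)) ∧ ((∃p G(p)) ∨ (∃y1 ∃r (¬G(r) ∨ ¬B(y1))) ∧ (∃b ∃w (G(b) ∧ B(w))))
Finally move all quantifiers to the prefix:
  ∃q ∃p ∃y1 ∃r ∃b ∃w (¬B(q) ∧ (G(p) ∨ (¬G(r) ∨ ¬B(y1)) ∧ G(b) ∧ B(w)))
The prefix is ∃q ∃p ∃y1 ∃r ∃b ∃w: 0 universal, 6 existential.

6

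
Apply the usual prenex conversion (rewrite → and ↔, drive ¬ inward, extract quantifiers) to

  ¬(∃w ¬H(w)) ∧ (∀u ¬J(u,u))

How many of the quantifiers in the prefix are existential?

0

Drive negations inward (¬∀x A ≡ ∃x ¬A, ¬∃x A ≡ ∀x ¬A, De Morgan for ∧/∨):
  (∀w H(w)) ∧ (∀u ¬J(u,u))
All bound variables are already distinct, so no renaming is needed.
Extract every quantifier outward, since the variables are now distinct and don't occur free across branches:
  ∀w ∀u (H(w) ∧ ¬J(u,u))
The prefix is ∀w ∀u: 2 universal, 0 existential.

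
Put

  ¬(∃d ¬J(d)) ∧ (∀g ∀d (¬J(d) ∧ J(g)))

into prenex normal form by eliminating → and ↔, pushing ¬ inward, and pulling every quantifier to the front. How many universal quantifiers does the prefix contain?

Push ¬ through the quantifiers and connectives to reach negation normal form:
  (∀d J(d)) ∧ (∀g ∀d (¬J(d) ∧ J(g)))
Give each quantifier a distinct variable: d↦y1.
  (∀d J(d)) ∧ (∀g ∀y1 (¬J(y1) ∧ J(g)))
Extract every quantifier outward, since the variables are now distinct and don't occur free across branches:
  ∀d ∀g ∀y1 (J(d) ∧ ¬J(y1) ∧ J(g))
The prefix is ∀d ∀g ∀y1: 3 universal, 0 existential.

3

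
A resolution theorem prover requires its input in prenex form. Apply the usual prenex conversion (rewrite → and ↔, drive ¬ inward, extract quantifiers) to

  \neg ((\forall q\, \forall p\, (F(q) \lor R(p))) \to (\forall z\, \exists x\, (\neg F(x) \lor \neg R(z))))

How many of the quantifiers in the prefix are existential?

First replace A → B with ¬A ∨ B.
  \neg (\neg (\forall q\, \forall p\, (F(q) \lor R(p))) \lor (\forall z\, \exists x\, (\neg F(x) \lor \neg R(z))))
Push ¬ through the quantifiers and connectives to reach negation normal form:
  (\forall q\, \forall p\, (F(q) \lor R(p))) \land (\exists z\, \forall x\, (F(x) \land R(z)))
All bound variables are already distinct, so no renaming is needed.
Finally move all quantifiers to the prefix:
  \forall q\, \forall p\, \exists z\, \forall x\, ((F(q) \lor R(p)) \land F(x) \land R(z))
The prefix is \forall q \forall p \exists z \forall x: 3 universal, 1 existential.

1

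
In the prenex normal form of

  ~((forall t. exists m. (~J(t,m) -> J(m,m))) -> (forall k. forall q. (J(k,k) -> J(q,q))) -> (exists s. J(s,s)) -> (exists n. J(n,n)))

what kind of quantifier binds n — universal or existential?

First replace A → B with ¬A ∨ B.
  ~(~(forall t. exists m. (~~J(t,m) | J(m,m))) | ~(forall k. forall q. (~J(k,k) | J(q,q))) | ~(exists s. J(s,s)) | (exists n. J(n,n)))
Move each ¬ inward, flipping quantifiers it crosses:
  (forall t. exists m. (J(t,m) | J(m,m))) & (forall k. forall q. (~J(k,k) | J(q,q))) & (exists s. J(s,s)) & (forall n. ~J(n,n))
Pull the quantifiers to the front (each side's bound variable is not free in the other side):
  forall t. exists m. forall k. forall q. exists s. forall n. ((J(t,m) | J(m,m)) & (~J(k,k) | J(q,q)) & J(s,s) & ~J(n,n))
The quantifier exists n sits under an odd number of negations (counting the antecedent side of each →), so it flips to forall n.

universal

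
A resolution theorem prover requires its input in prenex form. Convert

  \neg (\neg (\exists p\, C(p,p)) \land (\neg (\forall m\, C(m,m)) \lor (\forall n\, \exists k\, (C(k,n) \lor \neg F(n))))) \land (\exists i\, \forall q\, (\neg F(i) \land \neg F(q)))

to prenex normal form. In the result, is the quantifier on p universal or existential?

Push ¬ through the quantifiers and connectives to reach negation normal form:
  ((\exists p\, C(p,p)) \lor (\forall m\, C(m,m)) \land (\exists n\, \forall k\, (\neg C(k,n) \land F(n)))) \land (\exists i\, \forall q\, (\neg F(i) \land \neg F(q)))
All bound variables are already distinct, so no renaming is needed.
Extract every quantifier outward, since the variables are now distinct and don't occur free across branches:
  \exists p\, \forall m\, \exists n\, \forall k\, \exists i\, \forall q\, ((C(p,p) \lor C(m,m) \land \neg C(k,n) \land F(n)) \land \neg F(i) \land \neg F(q))
The quantifier \exists p sits under an even number of negations, so it remains existential.

existential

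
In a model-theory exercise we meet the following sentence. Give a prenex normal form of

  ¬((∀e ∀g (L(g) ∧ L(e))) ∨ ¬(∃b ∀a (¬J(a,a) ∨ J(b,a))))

Drive negations inward (¬∀x A ≡ ∃x ¬A, ¬∃x A ≡ ∀x ¬A, De Morgan for ∧/∨):
  (∃e ∃g (¬L(g) ∨ ¬L(e))) ∧ (∃b ∀a (¬J(a,a) ∨ J(b,a)))
Finally move all quantifiers to the prefix:
  ∃e ∃g ∃b ∀a ((¬L(g) ∨ ¬L(e)) ∧ (¬J(a,a) ∨ J(b,a)))

∃e ∃g ∃b ∀a ((¬L(g) ∨ ¬L(e)) ∧ (¬J(a,a) ∨ J(b,a)))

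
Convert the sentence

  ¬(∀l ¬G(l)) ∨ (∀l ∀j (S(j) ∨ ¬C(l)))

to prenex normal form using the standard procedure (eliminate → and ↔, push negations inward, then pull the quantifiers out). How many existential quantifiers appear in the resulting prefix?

Push ¬ through the quantifiers and connectives to reach negation normal form:
  (∃l G(l)) ∨ (∀l ∀j (S(j) ∨ ¬C(l)))
Give each quantifier a distinct variable: l↦w1.
  (∃l G(l)) ∨ (∀w1 ∀j (S(j) ∨ ¬C(w1)))
Finally move all quantifiers to the prefix:
  ∃l ∀w1 ∀j (G(l) ∨ S(j) ∨ ¬C(w1))
The prefix is ∃l ∀w1 ∀j: 2 universal, 1 existential.

1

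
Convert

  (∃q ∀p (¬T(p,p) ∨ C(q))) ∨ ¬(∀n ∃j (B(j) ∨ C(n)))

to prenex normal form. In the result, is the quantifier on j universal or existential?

universal

Push ¬ through the quantifiers and connectives to reach negation normal form:
  (∃q ∀p (¬T(p,p) ∨ C(q))) ∨ (∃n ∀j (¬B(j) ∧ ¬C(n)))
Finally move all quantifiers to the prefix:
  ∃q ∀p ∃n ∀j (¬T(p,p) ∨ C(q) ∨ ¬B(j) ∧ ¬C(n))
The quantifier ∃j sits under an odd number of negations, so it flips to ∀j.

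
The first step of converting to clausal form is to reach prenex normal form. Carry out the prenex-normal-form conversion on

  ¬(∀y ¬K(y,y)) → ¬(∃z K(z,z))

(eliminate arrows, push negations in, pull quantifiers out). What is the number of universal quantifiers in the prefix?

2

First replace A → B with ¬A ∨ B.
  ¬¬(∀y ¬K(y,y)) ∨ ¬(∃z K(z,z))
Push ¬ through the quantifiers and connectives to reach negation normal form:
  (∀y ¬K(y,y)) ∨ (∀z ¬K(z,z))
All bound variables are already distinct, so no renaming is needed.
Extract every quantifier outward, since the variables are now distinct and don't occur free across branches:
  ∀y ∀z (¬K(y,y) ∨ ¬K(z,z))
The prefix is ∀y ∀z: 2 universal, 0 existential.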